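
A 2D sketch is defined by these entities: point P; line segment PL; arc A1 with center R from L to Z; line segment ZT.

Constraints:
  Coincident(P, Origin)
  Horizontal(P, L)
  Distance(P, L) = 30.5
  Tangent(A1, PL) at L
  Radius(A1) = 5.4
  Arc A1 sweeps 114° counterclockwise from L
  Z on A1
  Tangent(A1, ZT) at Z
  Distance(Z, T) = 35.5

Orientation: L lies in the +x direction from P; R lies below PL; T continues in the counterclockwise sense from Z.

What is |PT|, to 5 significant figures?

56.592

P is at the origin; P and L share the same y with |PL| = 30.5 and L on the +x side, so L = (30.500, 0.0000). Tangency of A1 to PL means the radius RL is perpendicular to PL, so R = L + (0, -5.4) = (30.500, -5.4000). On A1, L sits at bearing 90° from R; a 114° counterclockwise sweep puts Z at bearing 204°, so Z = R + 5.4·(cos 204°, sin 204°) = (25.567, -7.5964). Tangency of A1 to ZT means the radius RZ is perpendicular to ZT, so ZT runs along (−sin 204°, cos 204°); with |ZT| = 35.5, T = (40.006, -40.027). Then |PT| = |T − P| = 56.592.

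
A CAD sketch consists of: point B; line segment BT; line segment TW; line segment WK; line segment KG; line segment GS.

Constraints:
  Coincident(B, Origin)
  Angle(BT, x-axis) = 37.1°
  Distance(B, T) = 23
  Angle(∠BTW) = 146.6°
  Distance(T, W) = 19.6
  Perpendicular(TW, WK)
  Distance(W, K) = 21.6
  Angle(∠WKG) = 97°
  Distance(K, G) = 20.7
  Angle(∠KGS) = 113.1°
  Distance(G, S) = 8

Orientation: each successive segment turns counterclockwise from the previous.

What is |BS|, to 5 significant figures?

14.950

∠WKG = 97.0° gives KG at -116.50° from the x-axis; with |KG| = 20.7, G = (-4.7103, 21.035). ∠KGS = 113.1° gives GS at -49.600° from the x-axis; with |GS| = 8.0, S = (0.47465, 14.942). Then |BS| = |S − B| = 14.950.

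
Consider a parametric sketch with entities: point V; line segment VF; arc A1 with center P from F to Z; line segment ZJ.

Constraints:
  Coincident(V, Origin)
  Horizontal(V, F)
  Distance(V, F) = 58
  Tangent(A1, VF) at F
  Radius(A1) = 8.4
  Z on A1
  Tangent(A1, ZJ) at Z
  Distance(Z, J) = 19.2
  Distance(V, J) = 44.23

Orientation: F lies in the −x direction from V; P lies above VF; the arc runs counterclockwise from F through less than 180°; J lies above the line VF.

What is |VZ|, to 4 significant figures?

51.32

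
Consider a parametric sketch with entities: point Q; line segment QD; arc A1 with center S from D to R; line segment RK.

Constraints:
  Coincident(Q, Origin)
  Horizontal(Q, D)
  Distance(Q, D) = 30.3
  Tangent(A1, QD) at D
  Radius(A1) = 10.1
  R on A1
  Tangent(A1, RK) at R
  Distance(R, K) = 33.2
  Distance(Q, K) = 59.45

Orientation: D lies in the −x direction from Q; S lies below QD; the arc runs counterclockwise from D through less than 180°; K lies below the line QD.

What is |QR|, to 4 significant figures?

41.61

Q is at the origin; QD is horizontal with |QD| = 30.3 and D on the −x side, so D = (-30.30, 0.000). Since A1 is tangent to QD there, SD ⟂ QD, so S = D + (0, -10.1) = (-30.30, -10.10). Since SR ⟂ RK (tangency), |SK| = √(10.1² + 33.2²) = 34.70 regardless of where R sits on A1. So K lies on both circle(Q, 59.45) and circle(S, 34.70); the below-QD intersection is K = (-40.90, -43.14). R is the foot of the tangent from K: R = (-40.40, -9.947).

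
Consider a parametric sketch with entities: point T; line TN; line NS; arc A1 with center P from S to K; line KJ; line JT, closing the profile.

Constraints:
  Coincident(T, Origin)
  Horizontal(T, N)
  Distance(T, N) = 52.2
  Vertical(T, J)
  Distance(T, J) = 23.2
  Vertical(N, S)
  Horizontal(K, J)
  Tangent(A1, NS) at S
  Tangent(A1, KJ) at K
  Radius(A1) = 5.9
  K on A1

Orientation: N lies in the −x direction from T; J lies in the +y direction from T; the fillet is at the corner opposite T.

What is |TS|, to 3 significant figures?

55.0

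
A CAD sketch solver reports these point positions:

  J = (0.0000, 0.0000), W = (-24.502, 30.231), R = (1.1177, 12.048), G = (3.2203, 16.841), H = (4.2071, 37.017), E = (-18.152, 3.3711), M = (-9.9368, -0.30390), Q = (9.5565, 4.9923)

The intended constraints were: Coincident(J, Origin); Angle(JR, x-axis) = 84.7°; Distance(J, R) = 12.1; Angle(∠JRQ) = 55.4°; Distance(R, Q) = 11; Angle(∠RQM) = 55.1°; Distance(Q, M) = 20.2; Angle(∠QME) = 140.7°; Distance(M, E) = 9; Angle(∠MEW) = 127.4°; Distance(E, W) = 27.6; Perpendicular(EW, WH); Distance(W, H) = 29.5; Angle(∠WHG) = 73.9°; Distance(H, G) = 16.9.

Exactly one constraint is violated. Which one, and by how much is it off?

Distance(H, G) = 16.9 — off by 3.30.

J = (0.00, 0.00) ✓; JR at 84.70° ✓; |JR| = 12.10 ✓; ∠JRQ = 55.40° ✓; |RQ| = 11.00 ✓; ∠RQM = 55.10° ✓; |QM| = 20.20 ✓; ∠QME = 140.7° ✓; |ME| = 9.000 ✓; ∠MEW = 127.4° ✓; |EW| = 27.60 ✓; ∠(EW, WH) = 90.00° ✓; |WH| = 29.50 ✓; ∠WHG = 73.90° ✓; |HG| = 20.20 ✗.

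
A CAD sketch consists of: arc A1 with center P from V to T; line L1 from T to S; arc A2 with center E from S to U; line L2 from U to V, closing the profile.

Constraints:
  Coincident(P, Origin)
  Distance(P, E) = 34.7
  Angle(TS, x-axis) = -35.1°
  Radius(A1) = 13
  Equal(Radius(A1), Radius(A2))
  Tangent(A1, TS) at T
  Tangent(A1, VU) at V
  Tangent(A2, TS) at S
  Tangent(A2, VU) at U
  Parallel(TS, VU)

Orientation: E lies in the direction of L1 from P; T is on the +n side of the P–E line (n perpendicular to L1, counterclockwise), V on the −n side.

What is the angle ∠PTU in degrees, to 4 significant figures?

53.16°

Tangency of A1 to both parallel lines with radius 13.0 puts T and V at P ± 13.0·n: T = (7.475, 10.64), V = (-7.475, -10.64). Equal radii place S and U the same way about E: S = E + 13.0·n = (35.86, -9.317), U = E − 13.0·n = (20.91, -30.59). Then cos ∠PTU = TP·TU / (|TP||TU|), giving 53.16°.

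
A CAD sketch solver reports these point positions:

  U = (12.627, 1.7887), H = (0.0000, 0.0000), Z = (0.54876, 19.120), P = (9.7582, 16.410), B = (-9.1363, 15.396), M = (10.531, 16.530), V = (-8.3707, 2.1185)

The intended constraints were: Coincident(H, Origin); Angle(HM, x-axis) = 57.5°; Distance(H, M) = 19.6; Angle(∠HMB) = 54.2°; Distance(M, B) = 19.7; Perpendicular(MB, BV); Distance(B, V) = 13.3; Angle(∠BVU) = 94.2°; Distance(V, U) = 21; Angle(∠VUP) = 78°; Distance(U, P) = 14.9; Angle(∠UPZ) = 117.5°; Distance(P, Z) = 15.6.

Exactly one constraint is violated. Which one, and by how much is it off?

Distance(P, Z) = 15.6 — off by 6.00.

H = (0.00, 0.00) ✓; HM at 57.50° ✓; |HM| = 19.60 ✓; ∠HMB = 54.20° ✓; |MB| = 19.70 ✓; ∠(MB, BV) = 90.00° ✓; |BV| = 13.30 ✓; ∠BVU = 94.20° ✓; |VU| = 21.00 ✓; ∠VUP = 78.00° ✓; |UP| = 14.90 ✓; ∠UPZ = 117.5° ✓; |PZ| = 9.600 ✗.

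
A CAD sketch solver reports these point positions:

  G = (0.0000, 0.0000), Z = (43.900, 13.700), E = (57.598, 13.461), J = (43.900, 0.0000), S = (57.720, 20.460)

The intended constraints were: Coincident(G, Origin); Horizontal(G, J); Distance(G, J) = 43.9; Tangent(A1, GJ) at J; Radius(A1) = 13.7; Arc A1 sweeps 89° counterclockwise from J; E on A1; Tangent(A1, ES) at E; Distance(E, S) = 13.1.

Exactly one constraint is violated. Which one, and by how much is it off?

Distance(E, S) = 13.1 — off by 6.10.

G = (0.00, 0.00) ✓; G.y = 0.00, J.y = 0.00 ✓; |GJ| = 43.90 ✓; ∠(ZJ, JG) = 90.00° ✓; |ZJ| = 13.70 ✓; bearing(Z→E) − bearing(Z→J) = 89.00° ✓; |ZE| = 13.70 ✓; ∠(ZE, ES) = 90.00° ✓; |ES| = 7.000 ✗.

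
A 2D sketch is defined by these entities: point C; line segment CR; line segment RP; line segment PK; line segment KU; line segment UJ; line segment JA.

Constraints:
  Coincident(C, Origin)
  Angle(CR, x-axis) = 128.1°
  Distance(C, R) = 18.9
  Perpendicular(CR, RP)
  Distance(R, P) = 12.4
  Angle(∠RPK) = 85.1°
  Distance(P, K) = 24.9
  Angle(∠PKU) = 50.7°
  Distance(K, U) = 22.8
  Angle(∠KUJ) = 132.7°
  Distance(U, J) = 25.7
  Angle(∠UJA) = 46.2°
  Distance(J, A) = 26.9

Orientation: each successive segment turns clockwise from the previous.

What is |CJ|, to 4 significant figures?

36.08

∠PKU = 50.7° gives KU at 173.9° from the x-axis; with |KU| = 22.8, U = (-10.94, 4.112). ∠KUJ = 132.7° gives UJ at 126.6° from the x-axis; with |UJ| = 25.7, J = (-26.26, 24.74). Then |CJ| = |J − C| = 36.08.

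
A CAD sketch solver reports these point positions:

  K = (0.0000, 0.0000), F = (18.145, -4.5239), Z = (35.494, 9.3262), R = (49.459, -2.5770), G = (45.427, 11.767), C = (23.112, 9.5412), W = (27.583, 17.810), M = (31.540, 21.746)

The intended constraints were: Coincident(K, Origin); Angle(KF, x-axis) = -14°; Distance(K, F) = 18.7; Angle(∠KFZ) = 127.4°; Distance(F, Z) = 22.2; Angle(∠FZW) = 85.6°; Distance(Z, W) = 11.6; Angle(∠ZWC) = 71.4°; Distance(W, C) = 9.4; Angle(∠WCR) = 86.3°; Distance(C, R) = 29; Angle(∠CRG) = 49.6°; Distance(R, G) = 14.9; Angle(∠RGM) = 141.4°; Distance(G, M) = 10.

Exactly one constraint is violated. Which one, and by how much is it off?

Distance(G, M) = 10 — off by 7.10.

K = (0.00, 0.00) ✓; KF at -14.00° ✓; |KF| = 18.70 ✓; ∠KFZ = 127.4° ✓; |FZ| = 22.20 ✓; ∠FZW = 85.60° ✓; |ZW| = 11.60 ✓; ∠ZWC = 71.40° ✓; |WC| = 9.400 ✓; ∠WCR = 86.30° ✓; |CR| = 29.00 ✓; ∠CRG = 49.60° ✓; |RG| = 14.90 ✓; ∠RGM = 141.4° ✓; |GM| = 17.10 ✗.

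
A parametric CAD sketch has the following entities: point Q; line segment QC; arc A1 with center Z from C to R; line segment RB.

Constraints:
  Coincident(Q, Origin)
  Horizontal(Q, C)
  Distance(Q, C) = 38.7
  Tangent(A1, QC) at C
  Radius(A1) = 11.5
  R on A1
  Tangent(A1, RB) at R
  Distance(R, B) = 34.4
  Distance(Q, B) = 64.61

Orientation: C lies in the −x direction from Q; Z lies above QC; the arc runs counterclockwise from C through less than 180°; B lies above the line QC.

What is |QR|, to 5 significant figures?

32.960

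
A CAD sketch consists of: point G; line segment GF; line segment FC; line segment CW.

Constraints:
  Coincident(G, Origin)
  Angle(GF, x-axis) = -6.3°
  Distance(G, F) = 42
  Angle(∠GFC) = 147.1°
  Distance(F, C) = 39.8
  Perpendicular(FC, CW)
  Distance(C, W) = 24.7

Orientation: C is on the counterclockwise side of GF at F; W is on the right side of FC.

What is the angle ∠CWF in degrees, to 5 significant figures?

58.176°

∠GFC = 147.1°, so FC runs at -6.3° + (180° − 147.1°) = 26.600° from the x-axis; with |FC| = 39.8, C = F + 39.8·(cos 26.600°, sin 26.600°) = (77.334, 13.212). The perpendicularity gives CW at right angles to FC; with |CW| = 24.7 on the right of FC, W = C + 24.7·(0.44776, -0.89415) = (88.393, -8.8736). Then cos ∠CWF = WC·WF / (|WC||WF|), giving 58.176°.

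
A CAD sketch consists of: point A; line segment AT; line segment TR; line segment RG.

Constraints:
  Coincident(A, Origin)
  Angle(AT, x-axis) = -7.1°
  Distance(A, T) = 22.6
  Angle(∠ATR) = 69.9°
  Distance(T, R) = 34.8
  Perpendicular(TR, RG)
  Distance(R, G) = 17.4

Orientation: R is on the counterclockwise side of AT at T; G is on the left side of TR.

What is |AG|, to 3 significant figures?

27.3

∠ATR = 69.9°, so TR runs at -7.1° + (180° − 69.9°) = 103° from the x-axis; with |TR| = 34.8, R = T + 34.8·(cos 103°, sin 103°) = (14.6, 31.1). TR is perpendicular to RG; with |RG| = 17.4 on the left of TR, G = R + 17.4·(-0.974, -0.225) = (-2.36, 27.2). Then |AG| = |G − A| = 27.3.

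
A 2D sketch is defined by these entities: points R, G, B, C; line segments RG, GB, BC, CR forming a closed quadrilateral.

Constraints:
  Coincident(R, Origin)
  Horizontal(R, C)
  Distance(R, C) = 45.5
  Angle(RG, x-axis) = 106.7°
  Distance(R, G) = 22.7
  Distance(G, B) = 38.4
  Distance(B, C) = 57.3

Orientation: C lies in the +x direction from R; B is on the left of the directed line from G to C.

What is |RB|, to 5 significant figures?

54.019

R is at the origin; R and C share the same y with |RC| = 45.5 and C in +x, so C = (45.5, 0). RG runs at 106.7° with |RG| = 22.7, so G = (-6.5231, 21.743). B is determined by |GB| = 38.4 and |BC| = 57.3 together: it lies at the intersection of circle(G, 38.4) and circle(C, 57.3). With |GC| = 56.384, the foot of the radical line on GC is 12.153 from G and the perpendicular offset is √(38.4² − 12.153²) = 36.426. Taking the left-of-GC solution: B = (18.736, 50.665).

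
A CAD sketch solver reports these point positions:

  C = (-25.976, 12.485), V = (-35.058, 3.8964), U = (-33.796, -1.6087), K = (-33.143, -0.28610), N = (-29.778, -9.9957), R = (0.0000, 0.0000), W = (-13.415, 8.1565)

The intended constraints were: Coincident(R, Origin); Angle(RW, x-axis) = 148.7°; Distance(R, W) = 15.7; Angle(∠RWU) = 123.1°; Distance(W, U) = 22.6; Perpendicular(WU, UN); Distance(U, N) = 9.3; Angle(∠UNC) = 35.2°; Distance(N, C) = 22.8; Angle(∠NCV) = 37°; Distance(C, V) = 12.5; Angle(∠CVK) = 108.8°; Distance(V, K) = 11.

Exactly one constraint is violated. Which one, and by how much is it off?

Distance(V, K) = 11 — off by 6.40.

R = (0.00, 0.00) ✓; RW at 148.7° ✓; |RW| = 15.70 ✓; ∠RWU = 123.1° ✓; |WU| = 22.60 ✓; ∠(WU, UN) = 90.00° ✓; |UN| = 9.300 ✓; ∠UNC = 35.20° ✓; |NC| = 22.80 ✓; ∠NCV = 37.00° ✓; |CV| = 12.50 ✓; ∠CVK = 108.8° ✓; |VK| = 4.600 ✗.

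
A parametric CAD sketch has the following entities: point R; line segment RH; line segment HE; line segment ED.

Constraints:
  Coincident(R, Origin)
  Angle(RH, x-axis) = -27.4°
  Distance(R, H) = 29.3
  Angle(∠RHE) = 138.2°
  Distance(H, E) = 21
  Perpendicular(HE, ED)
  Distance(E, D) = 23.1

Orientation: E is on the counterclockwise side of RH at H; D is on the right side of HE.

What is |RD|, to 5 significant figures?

60.438

R is at the origin; RH runs at -27.4° with length 29.3, so H = 29.3·(cos -27.4°, sin -27.4°) = (26.013, -13.484). ∠RHE = 138.2°, so HE runs at -27.4° + (180° − 138.2°) = 14.400° from the x-axis; with |HE| = 21.0, E = H + 21.0·(cos 14.400°, sin 14.400°) = (46.353, -8.2614). The perpendicularity gives ED at right angles to HE; with |ED| = 23.1 on the right of HE, D = E + 23.1·(0.24869, -0.96858) = (52.098, -30.636). Then |RD| = |D − R| = 60.438.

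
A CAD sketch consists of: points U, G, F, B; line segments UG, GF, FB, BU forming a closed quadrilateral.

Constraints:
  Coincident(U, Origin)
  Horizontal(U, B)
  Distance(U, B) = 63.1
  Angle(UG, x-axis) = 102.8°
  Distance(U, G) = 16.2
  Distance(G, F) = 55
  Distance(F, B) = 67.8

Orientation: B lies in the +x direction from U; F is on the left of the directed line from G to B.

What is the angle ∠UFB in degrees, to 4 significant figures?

56.05°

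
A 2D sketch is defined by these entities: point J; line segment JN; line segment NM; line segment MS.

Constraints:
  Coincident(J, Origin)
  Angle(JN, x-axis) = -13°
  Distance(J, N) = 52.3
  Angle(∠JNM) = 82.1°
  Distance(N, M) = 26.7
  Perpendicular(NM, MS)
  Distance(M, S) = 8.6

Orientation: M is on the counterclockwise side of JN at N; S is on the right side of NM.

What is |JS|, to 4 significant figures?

63.48

J is at the origin; JN runs at -13.0° with length 52.3, so N = 52.3·(cos -13.0°, sin -13.0°) = (50.96, -11.76). ∠JNM = 82.1°, so NM runs at -13.0° + (180° − 82.1°) = 84.90° from the x-axis; with |NM| = 26.7, M = N + 26.7·(cos 84.90°, sin 84.90°) = (53.33, 14.83). The perpendicularity gives MS at right angles to NM; with |MS| = 8.6 on the right of NM, S = M + 8.6·(0.9960, -0.08889) = (61.90, 14.06). Then |JS| = |S − J| = 63.48.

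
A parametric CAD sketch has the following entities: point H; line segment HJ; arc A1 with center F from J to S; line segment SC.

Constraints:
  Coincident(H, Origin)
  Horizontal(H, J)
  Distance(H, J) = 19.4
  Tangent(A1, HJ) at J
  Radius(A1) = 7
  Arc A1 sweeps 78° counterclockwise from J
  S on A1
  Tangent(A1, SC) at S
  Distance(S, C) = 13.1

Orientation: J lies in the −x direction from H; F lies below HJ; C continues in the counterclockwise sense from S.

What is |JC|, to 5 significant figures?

20.703

H is at the origin; H and J share the same y with |HJ| = 19.4 and J on the −x side, so J = (-19.400, 0.0000). A1 meets HJ tangentially, so FJ is at right angles to HJ, so F = J + (0, -7) = (-19.400, -7.0000). On A1, J sits at bearing 90° from F; a 78° counterclockwise sweep puts S at bearing 168°, so S = F + 7.0·(cos 168°, sin 168°) = (-26.247, -5.5446). Tangency of A1 to SC means the radius FS is perpendicular to SC, so SC runs along (−sin 168°, cos 168°); with |SC| = 13.1, C = (-28.971, -18.358). Then |JC| = |C − J| = 20.703.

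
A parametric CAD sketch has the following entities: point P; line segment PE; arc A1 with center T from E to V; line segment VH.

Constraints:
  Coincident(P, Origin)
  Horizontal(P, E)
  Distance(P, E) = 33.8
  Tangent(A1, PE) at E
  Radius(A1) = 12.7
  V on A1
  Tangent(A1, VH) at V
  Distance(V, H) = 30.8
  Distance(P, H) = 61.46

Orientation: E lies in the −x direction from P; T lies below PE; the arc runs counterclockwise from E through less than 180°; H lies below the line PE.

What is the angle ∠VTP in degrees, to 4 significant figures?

167.9°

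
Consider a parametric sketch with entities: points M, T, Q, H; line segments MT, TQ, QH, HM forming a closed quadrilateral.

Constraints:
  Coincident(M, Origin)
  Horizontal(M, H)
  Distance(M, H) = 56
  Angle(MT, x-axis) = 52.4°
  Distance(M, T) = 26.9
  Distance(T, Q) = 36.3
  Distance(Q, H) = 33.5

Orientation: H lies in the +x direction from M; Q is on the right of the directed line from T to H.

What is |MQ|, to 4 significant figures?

29.00

Checks: |TQ| = 36.30 ✓; |QH| = 33.50 ✓.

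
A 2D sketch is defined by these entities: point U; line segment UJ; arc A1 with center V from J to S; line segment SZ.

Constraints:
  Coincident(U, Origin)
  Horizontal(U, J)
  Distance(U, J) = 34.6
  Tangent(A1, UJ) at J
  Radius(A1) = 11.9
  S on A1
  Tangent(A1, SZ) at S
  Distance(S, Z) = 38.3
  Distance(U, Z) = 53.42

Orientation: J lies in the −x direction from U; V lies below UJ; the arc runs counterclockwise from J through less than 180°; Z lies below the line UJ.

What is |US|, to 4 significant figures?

47.99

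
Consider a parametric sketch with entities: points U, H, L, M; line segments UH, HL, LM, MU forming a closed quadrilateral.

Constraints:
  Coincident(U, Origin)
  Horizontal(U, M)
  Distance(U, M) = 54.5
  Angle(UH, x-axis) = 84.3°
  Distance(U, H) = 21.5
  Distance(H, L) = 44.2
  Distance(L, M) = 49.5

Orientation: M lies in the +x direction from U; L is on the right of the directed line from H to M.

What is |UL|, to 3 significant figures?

24.3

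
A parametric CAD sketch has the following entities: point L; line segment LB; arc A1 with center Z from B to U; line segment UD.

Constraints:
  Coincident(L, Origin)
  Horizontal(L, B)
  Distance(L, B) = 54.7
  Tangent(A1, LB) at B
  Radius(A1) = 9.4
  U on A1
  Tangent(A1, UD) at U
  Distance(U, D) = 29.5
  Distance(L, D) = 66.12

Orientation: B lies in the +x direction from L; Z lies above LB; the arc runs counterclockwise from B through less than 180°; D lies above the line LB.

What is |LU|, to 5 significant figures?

64.722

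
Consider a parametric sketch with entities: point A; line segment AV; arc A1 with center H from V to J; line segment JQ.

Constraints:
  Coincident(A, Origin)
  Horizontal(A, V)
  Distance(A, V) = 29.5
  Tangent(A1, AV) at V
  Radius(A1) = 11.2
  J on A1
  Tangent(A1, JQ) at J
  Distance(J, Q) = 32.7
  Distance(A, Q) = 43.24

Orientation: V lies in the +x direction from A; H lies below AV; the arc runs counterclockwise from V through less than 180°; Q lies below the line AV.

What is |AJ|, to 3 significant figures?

20.6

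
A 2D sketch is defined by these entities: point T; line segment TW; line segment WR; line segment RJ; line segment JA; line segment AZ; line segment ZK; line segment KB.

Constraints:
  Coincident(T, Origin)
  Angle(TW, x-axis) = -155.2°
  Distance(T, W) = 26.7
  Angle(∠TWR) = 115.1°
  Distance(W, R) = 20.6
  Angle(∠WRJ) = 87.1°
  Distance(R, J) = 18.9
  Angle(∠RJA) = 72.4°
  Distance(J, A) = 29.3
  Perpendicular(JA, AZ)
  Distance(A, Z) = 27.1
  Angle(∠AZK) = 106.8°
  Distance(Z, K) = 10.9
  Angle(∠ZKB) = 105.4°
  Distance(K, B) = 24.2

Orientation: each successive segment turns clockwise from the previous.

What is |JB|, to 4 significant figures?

11.45

∠AZK = 106.8° gives ZK at 136.2° from the x-axis; with |ZK| = 10.9, K = (-44.20, -15.39). ∠ZKB = 105.4° gives KB at 61.60° from the x-axis; with |KB| = 24.2, B = (-32.69, 5.894). Then |JB| = |B − J| = 11.45.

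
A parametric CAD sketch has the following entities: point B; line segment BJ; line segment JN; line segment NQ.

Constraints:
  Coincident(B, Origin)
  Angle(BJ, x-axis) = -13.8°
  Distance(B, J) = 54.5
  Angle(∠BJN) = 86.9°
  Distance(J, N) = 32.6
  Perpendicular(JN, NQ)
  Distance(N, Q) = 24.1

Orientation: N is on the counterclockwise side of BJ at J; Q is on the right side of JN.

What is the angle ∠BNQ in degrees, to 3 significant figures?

151°

∠BJN = 86.9°, so JN runs at -13.8° + (180° − 86.9°) = 79.3° from the x-axis; with |JN| = 32.6, N = J + 32.6·(cos 79.3°, sin 79.3°) = (59.0, 19.0). JN is perpendicular to NQ; with |NQ| = 24.1 on the right of JN, Q = N + 24.1·(0.983, -0.186) = (82.7, 14.6). Then cos ∠BNQ = NB·NQ / (|NB||NQ|), giving 151°.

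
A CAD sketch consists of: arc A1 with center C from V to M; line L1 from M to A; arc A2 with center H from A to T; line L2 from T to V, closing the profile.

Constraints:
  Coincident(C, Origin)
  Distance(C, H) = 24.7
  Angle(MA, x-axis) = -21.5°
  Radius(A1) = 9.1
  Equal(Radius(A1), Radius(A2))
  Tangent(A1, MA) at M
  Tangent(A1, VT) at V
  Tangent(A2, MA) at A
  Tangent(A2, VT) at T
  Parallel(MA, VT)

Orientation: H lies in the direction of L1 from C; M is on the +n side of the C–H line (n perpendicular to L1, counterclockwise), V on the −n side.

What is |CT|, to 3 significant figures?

26.3

The slot axis is L1's direction at -21.5°, so u = (cos -21.5°, sin -21.5°) = (0.930, -0.367) and n = (−sin -21.5°, cos -21.5°) = (0.367, 0.930). C is at the origin and H lies 24.7 along u from C, so H = 24.7·u = (23.0, -9.05). Tangency of A1 to both parallel lines with radius 9.1 puts M and V at C ± 9.1·n: M = (3.34, 8.47), V = (-3.34, -8.47). Equal radii place A and T the same way about H: A = H + 9.1·n = (26.3, -0.586), T = H − 9.1·n = (19.6, -17.5). Then |CT| = |T − C| = 26.3.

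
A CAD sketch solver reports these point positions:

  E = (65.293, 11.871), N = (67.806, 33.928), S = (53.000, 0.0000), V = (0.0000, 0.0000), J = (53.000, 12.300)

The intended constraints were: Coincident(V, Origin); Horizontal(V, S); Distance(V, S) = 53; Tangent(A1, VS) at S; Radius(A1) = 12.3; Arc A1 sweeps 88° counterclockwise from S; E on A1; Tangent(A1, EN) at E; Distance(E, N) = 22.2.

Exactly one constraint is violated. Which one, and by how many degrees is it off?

Tangent(A1, EN) at E — off by 4.50°.

V = (0.00, 0.00) ✓; V.y = 0.00, S.y = 0.00 ✓; |VS| = 53.00 ✓; ∠(JS, SV) = 90.00° ✓; |JS| = 12.30 ✓; bearing(J→E) − bearing(J→S) = 88.00° ✓; |JE| = 12.30 ✓; ∠(JE, EN) = 94.50° ✗; |EN| = 22.20 ✓.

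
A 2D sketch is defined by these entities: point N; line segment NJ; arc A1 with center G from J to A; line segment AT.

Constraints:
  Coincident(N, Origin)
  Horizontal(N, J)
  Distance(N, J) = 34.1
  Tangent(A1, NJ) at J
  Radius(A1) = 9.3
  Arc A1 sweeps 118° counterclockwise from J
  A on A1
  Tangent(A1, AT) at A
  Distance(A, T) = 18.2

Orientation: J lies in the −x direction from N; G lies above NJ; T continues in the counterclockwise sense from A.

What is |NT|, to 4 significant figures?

45.50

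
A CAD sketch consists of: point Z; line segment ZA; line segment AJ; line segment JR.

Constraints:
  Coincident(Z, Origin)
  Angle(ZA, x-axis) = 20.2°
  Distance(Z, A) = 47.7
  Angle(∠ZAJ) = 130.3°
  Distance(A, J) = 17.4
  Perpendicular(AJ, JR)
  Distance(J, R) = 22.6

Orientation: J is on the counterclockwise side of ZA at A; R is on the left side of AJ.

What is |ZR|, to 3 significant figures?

50.2

∠ZAJ = 130.3°, so AJ runs at 20.2° + (180° − 130.3°) = 69.9° from the x-axis; with |AJ| = 17.4, J = A + 17.4·(cos 69.9°, sin 69.9°) = (50.7, 32.8). The perpendicularity gives JR at right angles to AJ; with |JR| = 22.6 on the left of AJ, R = J + 22.6·(-0.939, 0.344) = (29.5, 40.6). Then |ZR| = |R − Z| = 50.2.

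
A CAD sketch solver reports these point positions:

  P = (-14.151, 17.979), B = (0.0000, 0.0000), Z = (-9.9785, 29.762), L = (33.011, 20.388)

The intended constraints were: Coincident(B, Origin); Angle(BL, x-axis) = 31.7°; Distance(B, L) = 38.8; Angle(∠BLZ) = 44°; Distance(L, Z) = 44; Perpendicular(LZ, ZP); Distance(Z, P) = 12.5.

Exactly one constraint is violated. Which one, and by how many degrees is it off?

Perpendicular(LZ, ZP) — off by 7.20°.

B = (0.00, 0.00) ✓; BL at 31.70° ✓; |BL| = 38.80 ✓; ∠BLZ = 44.00° ✓; |LZ| = 44.00 ✓; ∠(LZ, ZP) = 82.80° ✗; |ZP| = 12.50 ✓.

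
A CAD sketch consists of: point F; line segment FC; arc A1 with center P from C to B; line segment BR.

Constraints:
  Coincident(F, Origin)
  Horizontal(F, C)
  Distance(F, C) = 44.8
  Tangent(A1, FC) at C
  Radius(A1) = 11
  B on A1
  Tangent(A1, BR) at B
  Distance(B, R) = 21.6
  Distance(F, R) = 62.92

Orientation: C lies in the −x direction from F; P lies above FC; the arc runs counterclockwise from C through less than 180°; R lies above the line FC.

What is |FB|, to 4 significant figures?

41.87

Checks: |PC| = 11.00 ✓; |PB| = 11.00 ✓; ∠(PB, BR) = 90.00° ✓; |BR| = 21.60 ✓; |FR| = 62.92 ✓.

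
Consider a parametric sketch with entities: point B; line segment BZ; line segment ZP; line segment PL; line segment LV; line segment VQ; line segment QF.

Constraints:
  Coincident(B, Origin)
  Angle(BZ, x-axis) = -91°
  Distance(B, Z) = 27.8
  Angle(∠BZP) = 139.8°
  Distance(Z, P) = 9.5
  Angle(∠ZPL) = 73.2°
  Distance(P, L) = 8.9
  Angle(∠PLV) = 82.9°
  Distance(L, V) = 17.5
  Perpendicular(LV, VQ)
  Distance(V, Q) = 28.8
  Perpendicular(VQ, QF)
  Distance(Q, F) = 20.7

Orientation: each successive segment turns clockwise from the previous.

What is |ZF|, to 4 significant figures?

27.13

B is at the origin; BZ runs at -91.0° with length 27.8, so Z = (-0.4852, -27.80). ∠BZP = 139.8° gives ZP at -131.2° from the x-axis; with |ZP| = 9.5, P = (-6.743, -34.94). ∠ZPL = 73.2° gives PL at 122.0° from the x-axis; with |PL| = 8.9, L = (-11.46, -27.40). ∠PLV = 82.9° gives LV at 24.90° from the x-axis; with |LV| = 17.5, V = (4.414, -20.03). The perpendicularity gives VQ at right angles to LV, so VQ runs at -65.10°; with |VQ| = 28.8, Q = (16.54, -46.15). VQ is perpendicular to QF, so QF runs at -155.1°; with |QF| = 20.7, F = (-2.236, -54.87). Then |ZF| = |F − Z| = 27.13.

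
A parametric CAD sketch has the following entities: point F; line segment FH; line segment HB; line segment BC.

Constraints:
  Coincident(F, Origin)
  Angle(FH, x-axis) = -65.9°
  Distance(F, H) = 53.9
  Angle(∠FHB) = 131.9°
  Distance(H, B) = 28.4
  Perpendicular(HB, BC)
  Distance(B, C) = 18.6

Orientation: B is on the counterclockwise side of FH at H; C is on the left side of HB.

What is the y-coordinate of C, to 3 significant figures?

-40.2

∠FHB = 131.9°, so HB runs at -65.9° + (180° − 131.9°) = -17.8° from the x-axis; with |HB| = 28.4, B = H + 28.4·(cos -17.8°, sin -17.8°) = (49.0, -57.9). The perpendicularity gives BC at right angles to HB; with |BC| = 18.6 on the left of HB, C = B + 18.6·(0.306, 0.952) = (54.7, -40.2). So C.y = -40.2.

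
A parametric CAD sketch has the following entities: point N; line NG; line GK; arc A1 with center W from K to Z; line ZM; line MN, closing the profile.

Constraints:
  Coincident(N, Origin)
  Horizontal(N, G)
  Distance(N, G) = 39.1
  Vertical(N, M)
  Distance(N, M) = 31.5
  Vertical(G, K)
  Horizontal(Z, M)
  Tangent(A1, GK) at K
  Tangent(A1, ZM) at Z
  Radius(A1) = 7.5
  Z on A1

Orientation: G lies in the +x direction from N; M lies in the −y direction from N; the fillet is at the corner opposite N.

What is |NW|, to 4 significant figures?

39.68

N is at the origin; NG is horizontal with |NG| = 39.1 and G on the +x side, so G = (39.10, 0.000). N and M share the same x with |NM| = 31.5 and M on the −y side, so M = (0.000, -31.50). The virtual corner opposite N is at (39.10, -31.50). Since A1 is tangent to GK there, WK ⟂ GK and tangency of A1 to ZM means the radius WZ is perpendicular to ZM, with radius 7.5, so the center W sits 7.5 in from both sides at W = (31.60, -24.00). Then |NW| = |W − N| = 39.68.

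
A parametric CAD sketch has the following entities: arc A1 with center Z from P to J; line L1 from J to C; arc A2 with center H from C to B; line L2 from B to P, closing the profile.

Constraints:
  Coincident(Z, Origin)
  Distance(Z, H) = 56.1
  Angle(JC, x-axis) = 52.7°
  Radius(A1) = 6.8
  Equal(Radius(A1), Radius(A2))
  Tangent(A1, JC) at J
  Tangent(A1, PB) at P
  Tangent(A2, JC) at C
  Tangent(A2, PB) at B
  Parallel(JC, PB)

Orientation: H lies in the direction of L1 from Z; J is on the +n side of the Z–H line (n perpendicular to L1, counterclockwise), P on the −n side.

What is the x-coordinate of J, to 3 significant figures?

-5.41

Z is at the origin and H lies 56.1 along u from Z, so H = 56.1·u = (34.0, 44.6). Tangency of A1 to both parallel lines with radius 6.8 puts J and P at Z ± 6.8·n: J = (-5.41, 4.12), P = (5.41, -4.12). So J.x = -5.41.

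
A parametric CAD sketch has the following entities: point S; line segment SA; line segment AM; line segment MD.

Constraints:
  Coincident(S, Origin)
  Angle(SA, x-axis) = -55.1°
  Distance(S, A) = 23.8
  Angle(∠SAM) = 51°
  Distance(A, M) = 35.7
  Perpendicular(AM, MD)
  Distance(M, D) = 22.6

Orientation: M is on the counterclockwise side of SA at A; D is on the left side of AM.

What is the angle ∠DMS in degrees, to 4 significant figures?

48.25°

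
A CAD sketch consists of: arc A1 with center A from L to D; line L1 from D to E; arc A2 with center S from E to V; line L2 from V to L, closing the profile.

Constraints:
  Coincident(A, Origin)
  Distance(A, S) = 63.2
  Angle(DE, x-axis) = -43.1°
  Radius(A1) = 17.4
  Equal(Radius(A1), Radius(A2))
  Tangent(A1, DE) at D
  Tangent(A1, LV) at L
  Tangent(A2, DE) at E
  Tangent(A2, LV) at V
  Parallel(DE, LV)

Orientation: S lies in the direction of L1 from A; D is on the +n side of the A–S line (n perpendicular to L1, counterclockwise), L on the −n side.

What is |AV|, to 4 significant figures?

65.55

The slot axis is L1's direction at -43.1°, so u = (cos -43.1°, sin -43.1°) = (0.7302, -0.6833) and n = (−sin -43.1°, cos -43.1°) = (0.6833, 0.7302). A is at the origin and S lies 63.2 along u from A, so S = 63.2·u = (46.15, -43.18). Tangency of A1 to both parallel lines with radius 17.4 puts D and L at A ± 17.4·n: D = (11.89, 12.70), L = (-11.89, -12.70). Equal radii place E and V the same way about S: E = S + 17.4·n = (58.04, -30.48), V = S − 17.4·n = (34.26, -55.89). Then |AV| = |V − A| = 65.55.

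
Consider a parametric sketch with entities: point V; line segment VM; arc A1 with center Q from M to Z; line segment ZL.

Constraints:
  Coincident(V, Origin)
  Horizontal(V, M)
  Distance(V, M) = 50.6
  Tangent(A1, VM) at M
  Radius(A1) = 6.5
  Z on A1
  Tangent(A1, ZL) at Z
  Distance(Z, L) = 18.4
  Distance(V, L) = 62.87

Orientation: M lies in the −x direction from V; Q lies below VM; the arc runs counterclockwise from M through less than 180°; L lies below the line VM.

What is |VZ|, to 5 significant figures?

57.434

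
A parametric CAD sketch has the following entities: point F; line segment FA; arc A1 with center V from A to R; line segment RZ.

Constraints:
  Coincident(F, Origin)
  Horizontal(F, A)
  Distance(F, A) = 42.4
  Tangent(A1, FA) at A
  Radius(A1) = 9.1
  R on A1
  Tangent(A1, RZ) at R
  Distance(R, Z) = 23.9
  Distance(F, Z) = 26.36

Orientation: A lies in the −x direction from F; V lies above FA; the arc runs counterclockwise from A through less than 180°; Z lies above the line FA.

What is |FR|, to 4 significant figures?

36.31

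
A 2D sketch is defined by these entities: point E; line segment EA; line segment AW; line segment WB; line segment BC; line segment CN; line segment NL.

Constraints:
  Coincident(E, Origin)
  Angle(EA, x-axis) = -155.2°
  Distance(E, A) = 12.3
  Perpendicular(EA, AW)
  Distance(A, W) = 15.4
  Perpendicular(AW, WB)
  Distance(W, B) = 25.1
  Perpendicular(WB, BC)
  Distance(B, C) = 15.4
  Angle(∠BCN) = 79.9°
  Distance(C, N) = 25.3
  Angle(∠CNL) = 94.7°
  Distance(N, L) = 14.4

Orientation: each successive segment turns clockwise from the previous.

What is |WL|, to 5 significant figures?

3.7108

∠BCN = 79.9° gives CN at -165.30° from the x-axis; with |CN| = 25.3, N = (-12.852, -1.0511). ∠CNL = 94.7° gives NL at 109.40° from the x-axis; with |NL| = 14.4, L = (-17.635, 12.531). Then |WL| = |L − W| = 3.7108.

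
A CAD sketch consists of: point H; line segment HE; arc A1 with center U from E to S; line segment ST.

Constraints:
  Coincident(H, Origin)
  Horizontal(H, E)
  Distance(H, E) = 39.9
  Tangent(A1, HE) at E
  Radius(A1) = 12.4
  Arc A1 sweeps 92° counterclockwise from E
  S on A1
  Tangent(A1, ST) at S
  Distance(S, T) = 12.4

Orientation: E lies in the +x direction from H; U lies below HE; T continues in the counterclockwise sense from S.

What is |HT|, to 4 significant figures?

37.64

H is at the origin; H and E share the same y with |HE| = 39.9 and E on the +x side, so E = (39.90, 0.000). The tangent condition forces UE to be normal to HE, so U = E + (0, -12.4) = (39.90, -12.40). On A1, E sits at bearing 90° from U; a 92° counterclockwise sweep puts S at bearing 182°, so S = U + 12.4·(cos 182°, sin 182°) = (27.51, -12.83). The tangent condition forces US to be normal to ST, so ST runs along (−sin 182°, cos 182°); with |ST| = 12.4, T = (27.94, -25.23). Then |HT| = |T − H| = 37.64.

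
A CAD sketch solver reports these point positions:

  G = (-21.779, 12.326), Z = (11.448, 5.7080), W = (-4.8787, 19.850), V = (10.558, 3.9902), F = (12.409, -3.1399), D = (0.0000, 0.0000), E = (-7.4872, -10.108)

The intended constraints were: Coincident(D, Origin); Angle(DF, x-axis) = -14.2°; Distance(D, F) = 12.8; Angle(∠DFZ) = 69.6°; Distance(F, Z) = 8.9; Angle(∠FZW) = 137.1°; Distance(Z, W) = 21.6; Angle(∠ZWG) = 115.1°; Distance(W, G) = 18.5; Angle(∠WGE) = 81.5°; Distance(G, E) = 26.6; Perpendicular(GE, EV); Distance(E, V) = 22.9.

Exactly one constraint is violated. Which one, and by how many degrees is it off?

Perpendicular(GE, EV) — off by 5.50°.

D = (0.00, 0.00) ✓; DF at -14.20° ✓; |DF| = 12.80 ✓; ∠DFZ = 69.60° ✓; |FZ| = 8.900 ✓; ∠FZW = 137.1° ✓; |ZW| = 21.60 ✓; ∠ZWG = 115.1° ✓; |WG| = 18.50 ✓; ∠WGE = 81.50° ✓; |GE| = 26.60 ✓; ∠(GE, EV) = 95.50° ✗; |EV| = 22.90 ✓.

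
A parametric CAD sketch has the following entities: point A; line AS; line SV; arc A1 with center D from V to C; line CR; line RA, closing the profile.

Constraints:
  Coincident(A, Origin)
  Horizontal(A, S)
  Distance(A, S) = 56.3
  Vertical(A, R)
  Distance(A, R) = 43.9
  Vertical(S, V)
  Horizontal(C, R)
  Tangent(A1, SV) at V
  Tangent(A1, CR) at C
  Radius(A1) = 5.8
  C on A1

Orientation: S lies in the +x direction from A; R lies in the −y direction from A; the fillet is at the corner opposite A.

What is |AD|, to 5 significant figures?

63.260

A is at the origin; A and S share the same y with |AS| = 56.3 and S on the +x side, so S = (56.300, 0.0000). A and R share the same x with |AR| = 43.9 and R on the −y side, so R = (0.0000, -43.900). The virtual corner opposite A is at (56.300, -43.900). The tangent condition forces DV to be normal to SV and the tangent condition forces DC to be normal to CR, with radius 5.8, so the center D sits 5.8 in from both sides at D = (50.500, -38.100). Then |AD| = |D − A| = 63.260.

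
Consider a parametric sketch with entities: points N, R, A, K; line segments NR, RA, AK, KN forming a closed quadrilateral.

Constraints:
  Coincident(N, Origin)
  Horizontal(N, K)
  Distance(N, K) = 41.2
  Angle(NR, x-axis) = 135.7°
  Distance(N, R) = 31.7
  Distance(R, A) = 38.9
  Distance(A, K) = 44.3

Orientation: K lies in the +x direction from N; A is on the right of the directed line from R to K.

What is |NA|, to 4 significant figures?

10.82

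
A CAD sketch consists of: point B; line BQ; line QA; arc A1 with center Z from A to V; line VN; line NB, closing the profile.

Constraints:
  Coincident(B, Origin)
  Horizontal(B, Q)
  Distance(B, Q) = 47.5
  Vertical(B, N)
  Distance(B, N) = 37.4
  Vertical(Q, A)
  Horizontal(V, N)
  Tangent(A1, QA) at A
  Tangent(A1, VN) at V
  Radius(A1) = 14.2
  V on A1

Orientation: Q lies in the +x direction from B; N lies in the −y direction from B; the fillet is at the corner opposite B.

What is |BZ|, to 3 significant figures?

40.6

B and N share the same x with |BN| = 37.4 and N on the −y side, so N = (0.00, -37.4). The virtual corner opposite B is at (47.5, -37.4). Since A1 is tangent to QA there, ZA ⟂ QA and the tangent condition forces ZV to be normal to VN, with radius 14.2, so the center Z sits 14.2 in from both sides at Z = (33.3, -23.2). Then |BZ| = |Z − B| = 40.6.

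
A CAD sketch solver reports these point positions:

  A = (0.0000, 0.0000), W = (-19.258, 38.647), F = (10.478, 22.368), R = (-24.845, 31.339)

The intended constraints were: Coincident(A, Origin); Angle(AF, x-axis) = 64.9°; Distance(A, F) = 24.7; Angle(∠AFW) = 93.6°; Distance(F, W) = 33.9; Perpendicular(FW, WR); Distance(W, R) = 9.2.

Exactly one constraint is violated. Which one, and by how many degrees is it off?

Perpendicular(FW, WR) — off by 8.70°.

A = (0.00, 0.00) ✓; AF at 64.90° ✓; |AF| = 24.70 ✓; ∠AFW = 93.60° ✓; |FW| = 33.90 ✓; ∠(FW, WR) = 81.30° ✗; |WR| = 9.199 ✓.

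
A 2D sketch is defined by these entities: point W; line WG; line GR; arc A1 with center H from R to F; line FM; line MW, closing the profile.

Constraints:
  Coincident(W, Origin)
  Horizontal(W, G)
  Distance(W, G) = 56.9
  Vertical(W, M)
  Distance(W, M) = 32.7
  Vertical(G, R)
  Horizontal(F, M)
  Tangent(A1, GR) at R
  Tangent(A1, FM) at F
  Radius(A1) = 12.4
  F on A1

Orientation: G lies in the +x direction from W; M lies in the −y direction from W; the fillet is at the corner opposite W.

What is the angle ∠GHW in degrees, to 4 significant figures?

96.90°

W is at the origin; WG is horizontal with |WG| = 56.9 and G on the +x side, so G = (56.90, 0.000). WM is vertical with |WM| = 32.7 and M on the −y side, so M = (0.000, -32.70). The virtual corner opposite W is at (56.90, -32.70). The tangent condition forces HR to be normal to GR and tangency of A1 to FM means the radius HF is perpendicular to FM, with radius 12.4, so the center H sits 12.4 in from both sides at H = (44.50, -20.30). Then cos ∠GHW = HG·HW / (|HG||HW|), giving 96.90°.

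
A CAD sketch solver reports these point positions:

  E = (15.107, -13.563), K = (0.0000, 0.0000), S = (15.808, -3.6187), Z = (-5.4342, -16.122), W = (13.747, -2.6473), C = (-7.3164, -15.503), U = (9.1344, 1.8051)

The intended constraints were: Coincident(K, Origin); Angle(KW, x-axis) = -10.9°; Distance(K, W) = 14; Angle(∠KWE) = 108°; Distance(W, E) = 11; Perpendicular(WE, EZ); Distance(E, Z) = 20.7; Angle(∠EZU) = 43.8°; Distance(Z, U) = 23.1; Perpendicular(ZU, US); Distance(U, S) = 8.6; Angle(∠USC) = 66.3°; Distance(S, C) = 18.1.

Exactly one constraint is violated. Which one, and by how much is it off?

Distance(S, C) = 18.1 — off by 7.90.

K = (0.00, 0.00) ✓; KW at -10.90° ✓; |KW| = 14.00 ✓; ∠KWE = 108.0° ✓; |WE| = 11.00 ✓; ∠(WE, EZ) = 90.00° ✓; |EZ| = 20.70 ✓; ∠EZU = 43.80° ✓; |ZU| = 23.10 ✓; ∠(ZU, US) = 90.00° ✓; |US| = 8.600 ✓; ∠USC = 66.30° ✓; |SC| = 26.00 ✗.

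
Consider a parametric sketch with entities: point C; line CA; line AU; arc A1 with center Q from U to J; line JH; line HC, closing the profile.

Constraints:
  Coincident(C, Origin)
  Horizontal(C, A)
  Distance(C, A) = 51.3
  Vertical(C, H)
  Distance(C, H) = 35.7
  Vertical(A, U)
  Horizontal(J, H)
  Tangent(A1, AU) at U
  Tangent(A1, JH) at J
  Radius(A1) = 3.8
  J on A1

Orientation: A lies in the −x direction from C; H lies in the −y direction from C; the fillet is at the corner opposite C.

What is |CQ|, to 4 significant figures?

57.22

C and H share the same x with |CH| = 35.7 and H on the −y side, so H = (0.000, -35.70). The virtual corner opposite C is at (-51.30, -35.70). A1 meets AU tangentially, so QU is at right angles to AU and since A1 is tangent to JH there, QJ ⟂ JH, with radius 3.8, so the center Q sits 3.8 in from both sides at Q = (-47.50, -31.90). Then |CQ| = |Q − C| = 57.22.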